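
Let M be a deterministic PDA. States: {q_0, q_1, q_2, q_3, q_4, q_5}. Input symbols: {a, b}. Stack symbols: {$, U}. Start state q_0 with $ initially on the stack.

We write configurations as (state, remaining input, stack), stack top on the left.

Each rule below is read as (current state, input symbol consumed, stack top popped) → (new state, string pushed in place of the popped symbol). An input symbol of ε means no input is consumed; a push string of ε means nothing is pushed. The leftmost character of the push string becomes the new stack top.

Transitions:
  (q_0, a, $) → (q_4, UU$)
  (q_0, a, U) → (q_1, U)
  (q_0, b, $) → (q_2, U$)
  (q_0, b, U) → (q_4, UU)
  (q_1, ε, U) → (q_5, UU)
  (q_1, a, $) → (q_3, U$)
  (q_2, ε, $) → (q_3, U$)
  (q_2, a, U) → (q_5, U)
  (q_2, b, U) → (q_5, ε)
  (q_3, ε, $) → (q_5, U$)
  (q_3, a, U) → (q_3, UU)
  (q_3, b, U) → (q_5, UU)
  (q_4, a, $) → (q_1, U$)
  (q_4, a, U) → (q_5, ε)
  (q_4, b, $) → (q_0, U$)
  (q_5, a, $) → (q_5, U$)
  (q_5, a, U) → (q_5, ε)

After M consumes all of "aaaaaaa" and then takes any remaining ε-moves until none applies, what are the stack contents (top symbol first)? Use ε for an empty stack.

$

(q_0, aaaaaaa, $) ⊢ (q_4, aaaaaa, UU$) ⊢ (q_5, aaaaa, U$) ⊢ (q_5, aaaa, $) ⊢ (q_5, aaa, U$) ⊢ (q_5, aa, $) ⊢ (q_5, a, U$) ⊢ (q_5, ε, $)
All input consumed in state q_5 with stack $.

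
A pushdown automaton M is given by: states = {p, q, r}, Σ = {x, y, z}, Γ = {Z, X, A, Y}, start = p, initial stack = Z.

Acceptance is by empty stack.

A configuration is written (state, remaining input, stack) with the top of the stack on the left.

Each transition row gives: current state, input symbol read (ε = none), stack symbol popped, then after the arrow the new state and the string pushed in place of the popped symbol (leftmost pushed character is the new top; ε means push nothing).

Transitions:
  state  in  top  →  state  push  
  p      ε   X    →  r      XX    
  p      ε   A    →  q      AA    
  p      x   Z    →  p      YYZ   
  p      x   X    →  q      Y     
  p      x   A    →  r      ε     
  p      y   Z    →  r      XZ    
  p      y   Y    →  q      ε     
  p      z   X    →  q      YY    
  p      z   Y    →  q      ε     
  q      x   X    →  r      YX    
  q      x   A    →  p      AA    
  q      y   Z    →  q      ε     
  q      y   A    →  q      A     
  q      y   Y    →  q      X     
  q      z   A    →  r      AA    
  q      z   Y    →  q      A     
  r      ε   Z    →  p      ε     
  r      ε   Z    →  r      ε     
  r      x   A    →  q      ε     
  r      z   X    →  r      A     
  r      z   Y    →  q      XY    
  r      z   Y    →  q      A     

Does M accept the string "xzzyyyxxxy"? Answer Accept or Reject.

One accepting computation: (p, xzzyyyxxxy, Z) ⊢ (p, zzyyyxxxy, YYZ) ⊢ (q, zyyyxxxy, YZ) ⊢ (q, yyyxxxy, AZ) ⊢ (q, yyxxxy, AZ) ⊢ (q, yxxxy, AZ) ⊢ (q, xxxy, AZ) ⊢ (p, xxy, AAZ) ⊢ (r, xy, AZ) ⊢ (q, y, Z) ⊢ (q, ε, ε)
All input consumed and the stack is empty.

Accept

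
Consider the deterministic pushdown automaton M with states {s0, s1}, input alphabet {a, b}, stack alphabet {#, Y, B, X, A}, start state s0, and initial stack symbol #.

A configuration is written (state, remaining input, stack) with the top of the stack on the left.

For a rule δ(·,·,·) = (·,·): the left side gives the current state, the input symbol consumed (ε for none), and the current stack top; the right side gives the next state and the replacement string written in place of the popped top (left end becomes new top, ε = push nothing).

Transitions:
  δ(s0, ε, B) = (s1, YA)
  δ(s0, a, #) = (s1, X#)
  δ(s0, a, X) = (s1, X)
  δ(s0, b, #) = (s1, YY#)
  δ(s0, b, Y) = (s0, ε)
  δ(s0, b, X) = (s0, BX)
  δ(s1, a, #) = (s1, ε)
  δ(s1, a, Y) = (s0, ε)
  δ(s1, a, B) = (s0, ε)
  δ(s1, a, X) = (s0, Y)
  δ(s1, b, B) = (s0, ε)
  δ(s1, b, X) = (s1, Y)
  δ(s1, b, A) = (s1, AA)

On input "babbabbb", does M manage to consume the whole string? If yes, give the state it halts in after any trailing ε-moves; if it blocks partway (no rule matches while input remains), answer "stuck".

(s0, babbabbb, #)
  read b, top #: go to s1, push YY# → (s1, abbabbb, YY#)
  read a, top Y: go to s0, push ε → (s0, bbabbb, Y#)
  read b, top Y: go to s0, push ε → (s0, babbb, #)
  read b, top #: go to s1, push YY# → (s1, abbb, YY#)
  read a, top Y: go to s0, push ε → (s0, bbb, Y#)
  read b, top Y: go to s0, push ε → (s0, bb, #)
  read b, top #: go to s1, push YY# → (s1, b, YY#)
No transition for (s1, b, top Y); M blocks with input b remaining.

stuck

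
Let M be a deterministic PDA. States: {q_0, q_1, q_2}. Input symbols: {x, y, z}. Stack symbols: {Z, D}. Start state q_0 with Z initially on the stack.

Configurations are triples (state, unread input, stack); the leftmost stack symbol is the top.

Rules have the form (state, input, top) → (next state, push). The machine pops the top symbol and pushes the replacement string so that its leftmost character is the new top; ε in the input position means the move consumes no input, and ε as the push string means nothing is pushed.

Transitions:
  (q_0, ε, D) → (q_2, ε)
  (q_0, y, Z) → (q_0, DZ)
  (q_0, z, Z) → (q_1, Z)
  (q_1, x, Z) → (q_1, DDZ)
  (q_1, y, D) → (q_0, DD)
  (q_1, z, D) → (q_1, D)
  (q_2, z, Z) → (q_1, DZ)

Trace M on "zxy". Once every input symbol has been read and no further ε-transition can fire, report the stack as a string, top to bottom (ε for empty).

(q_0, zxy, Z)
  read z, top Z: go to q_1, push Z → (q_1, xy, Z)
  read x, top Z: go to q_1, push DDZ → (q_1, y, DDZ)
  read y, top D: go to q_0, push DD → (q_0, ε, DDDZ)
  ε-move, top D: go to q_2, push ε → (q_2, ε, DDZ)
All input consumed in state q_2 with stack DDZ.

DDZ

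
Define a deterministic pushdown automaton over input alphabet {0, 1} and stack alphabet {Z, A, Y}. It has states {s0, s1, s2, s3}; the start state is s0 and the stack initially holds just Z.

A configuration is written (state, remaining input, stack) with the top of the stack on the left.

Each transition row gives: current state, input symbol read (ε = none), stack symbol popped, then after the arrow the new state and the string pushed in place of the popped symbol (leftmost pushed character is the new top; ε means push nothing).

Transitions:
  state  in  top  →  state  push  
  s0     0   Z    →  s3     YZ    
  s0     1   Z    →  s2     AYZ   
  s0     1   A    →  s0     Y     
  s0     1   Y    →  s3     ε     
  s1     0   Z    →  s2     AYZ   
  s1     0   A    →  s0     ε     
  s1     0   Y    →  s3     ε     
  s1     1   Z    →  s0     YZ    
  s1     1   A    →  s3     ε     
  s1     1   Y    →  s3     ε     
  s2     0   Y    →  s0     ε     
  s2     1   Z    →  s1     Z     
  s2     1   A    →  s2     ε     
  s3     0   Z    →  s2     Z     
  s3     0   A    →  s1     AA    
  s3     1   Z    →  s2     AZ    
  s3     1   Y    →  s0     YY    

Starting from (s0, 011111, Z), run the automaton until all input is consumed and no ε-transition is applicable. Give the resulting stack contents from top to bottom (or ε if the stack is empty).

YYZ

(s0, 011111, Z)
  read 0, top Z: go to s3, push YZ → (s3, 11111, YZ)
  read 1, top Y: go to s0, push YY → (s0, 1111, YYZ)
  read 1, top Y: go to s3, push ε → (s3, 111, YZ)
  read 1, top Y: go to s0, push YY → (s0, 11, YYZ)
  read 1, top Y: go to s3, push ε → (s3, 1, YZ)
  read 1, top Y: go to s0, push YY → (s0, ε, YYZ)
All input consumed in state s0 with stack YYZ.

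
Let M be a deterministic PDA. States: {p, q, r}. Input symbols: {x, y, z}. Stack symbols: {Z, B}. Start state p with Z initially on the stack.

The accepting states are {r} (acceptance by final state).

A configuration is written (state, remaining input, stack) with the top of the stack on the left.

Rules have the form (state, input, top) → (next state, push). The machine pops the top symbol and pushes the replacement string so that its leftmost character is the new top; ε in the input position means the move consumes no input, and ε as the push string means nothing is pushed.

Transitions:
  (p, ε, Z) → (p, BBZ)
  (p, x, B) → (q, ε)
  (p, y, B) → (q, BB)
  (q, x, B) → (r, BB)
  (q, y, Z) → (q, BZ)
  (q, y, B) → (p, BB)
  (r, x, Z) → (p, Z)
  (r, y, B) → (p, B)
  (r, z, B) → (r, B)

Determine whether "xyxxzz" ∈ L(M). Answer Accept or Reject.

(p, xyxxzz, Z)
  ε-move, top Z: go to p, push BBZ → (p, xyxxzz, BBZ)
  read x, top B: go to q, push ε → (q, yxxzz, BZ)
  read y, top B: go to p, push BB → (p, xxzz, BBZ)
  read x, top B: go to q, push ε → (q, xzz, BZ)
  read x, top B: go to r, push BB → (r, zz, BBZ)
  read z, top B: go to r, push B → (r, z, BBZ)
  read z, top B: go to r, push B → (r, ε, BBZ)
All input consumed; state r ∈ F.

Accept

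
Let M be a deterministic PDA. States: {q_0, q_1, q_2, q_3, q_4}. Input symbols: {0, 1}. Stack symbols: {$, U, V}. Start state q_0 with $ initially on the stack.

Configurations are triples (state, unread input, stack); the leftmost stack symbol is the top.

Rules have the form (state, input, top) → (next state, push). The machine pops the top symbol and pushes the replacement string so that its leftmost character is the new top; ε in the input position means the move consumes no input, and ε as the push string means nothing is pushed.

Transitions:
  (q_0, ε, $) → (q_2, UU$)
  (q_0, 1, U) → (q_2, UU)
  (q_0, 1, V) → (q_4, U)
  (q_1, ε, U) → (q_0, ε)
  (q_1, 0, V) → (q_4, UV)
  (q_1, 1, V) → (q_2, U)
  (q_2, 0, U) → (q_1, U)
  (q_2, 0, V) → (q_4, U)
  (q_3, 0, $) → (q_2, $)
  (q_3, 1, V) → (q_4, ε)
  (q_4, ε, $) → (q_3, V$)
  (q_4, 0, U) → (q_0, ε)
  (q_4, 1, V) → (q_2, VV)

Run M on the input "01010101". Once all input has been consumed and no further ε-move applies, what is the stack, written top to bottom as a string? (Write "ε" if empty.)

(q_0, 01010101, $) ⊢ (q_2, 01010101, UU$) ⊢ (q_1, 1010101, UU$) ⊢ (q_0, 1010101, U$) ⊢ (q_2, 010101, UU$) ⊢ (q_1, 10101, UU$) ⊢ (q_0, 10101, U$) ⊢ (q_2, 0101, UU$) ⊢ (q_1, 101, UU$) ⊢ (q_0, 101, U$) ⊢ (q_2, 01, UU$) ⊢ (q_1, 1, UU$) ⊢ (q_0, 1, U$) ⊢ (q_2, ε, UU$)
All input consumed in state q_2 with stack UU$.

UU$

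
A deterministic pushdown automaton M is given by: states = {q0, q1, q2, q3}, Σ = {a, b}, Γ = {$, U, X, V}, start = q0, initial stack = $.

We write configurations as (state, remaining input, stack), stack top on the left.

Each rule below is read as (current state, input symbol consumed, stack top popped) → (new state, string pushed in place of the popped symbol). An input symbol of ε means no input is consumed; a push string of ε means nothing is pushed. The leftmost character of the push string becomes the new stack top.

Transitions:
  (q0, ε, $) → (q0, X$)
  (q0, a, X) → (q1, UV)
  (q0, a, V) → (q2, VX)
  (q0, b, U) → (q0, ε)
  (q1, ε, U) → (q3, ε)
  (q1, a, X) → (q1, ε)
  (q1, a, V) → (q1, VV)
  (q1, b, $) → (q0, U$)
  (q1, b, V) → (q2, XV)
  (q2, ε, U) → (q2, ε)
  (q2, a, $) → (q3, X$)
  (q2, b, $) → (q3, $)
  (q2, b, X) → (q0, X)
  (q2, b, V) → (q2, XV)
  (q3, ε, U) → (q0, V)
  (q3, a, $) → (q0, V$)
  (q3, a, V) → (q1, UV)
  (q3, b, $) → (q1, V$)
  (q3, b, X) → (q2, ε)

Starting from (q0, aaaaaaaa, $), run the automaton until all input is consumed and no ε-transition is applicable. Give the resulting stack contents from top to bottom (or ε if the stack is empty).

(q0, aaaaaaaa, $)
  ε-move, top $: go to q0, push X$ → (q0, aaaaaaaa, X$)
  read a, top X: go to q1, push UV → (q1, aaaaaaa, UV$)
  ε-move, top U: go to q3, push ε → (q3, aaaaaaa, V$)
  read a, top V: go to q1, push UV → (q1, aaaaaa, UV$)
  ε-move, top U: go to q3, push ε → (q3, aaaaaa, V$)
  read a, top V: go to q1, push UV → (q1, aaaaa, UV$)
  ε-move, top U: go to q3, push ε → (q3, aaaaa, V$)
  read a, top V: go to q1, push UV → (q1, aaaa, UV$)
  ε-move, top U: go to q3, push ε → (q3, aaaa, V$)
  read a, top V: go to q1, push UV → (q1, aaa, UV$)
  ε-move, top U: go to q3, push ε → (q3, aaa, V$)
  read a, top V: go to q1, push UV → (q1, aa, UV$)
  ε-move, top U: go to q3, push ε → (q3, aa, V$)
  read a, top V: go to q1, push UV → (q1, a, UV$)
  ε-move, top U: go to q3, push ε → (q3, a, V$)
  read a, top V: go to q1, push UV → (q1, ε, UV$)
  ε-move, top U: go to q3, push ε → (q3, ε, V$)
All input consumed in state q3 with stack V$.

V$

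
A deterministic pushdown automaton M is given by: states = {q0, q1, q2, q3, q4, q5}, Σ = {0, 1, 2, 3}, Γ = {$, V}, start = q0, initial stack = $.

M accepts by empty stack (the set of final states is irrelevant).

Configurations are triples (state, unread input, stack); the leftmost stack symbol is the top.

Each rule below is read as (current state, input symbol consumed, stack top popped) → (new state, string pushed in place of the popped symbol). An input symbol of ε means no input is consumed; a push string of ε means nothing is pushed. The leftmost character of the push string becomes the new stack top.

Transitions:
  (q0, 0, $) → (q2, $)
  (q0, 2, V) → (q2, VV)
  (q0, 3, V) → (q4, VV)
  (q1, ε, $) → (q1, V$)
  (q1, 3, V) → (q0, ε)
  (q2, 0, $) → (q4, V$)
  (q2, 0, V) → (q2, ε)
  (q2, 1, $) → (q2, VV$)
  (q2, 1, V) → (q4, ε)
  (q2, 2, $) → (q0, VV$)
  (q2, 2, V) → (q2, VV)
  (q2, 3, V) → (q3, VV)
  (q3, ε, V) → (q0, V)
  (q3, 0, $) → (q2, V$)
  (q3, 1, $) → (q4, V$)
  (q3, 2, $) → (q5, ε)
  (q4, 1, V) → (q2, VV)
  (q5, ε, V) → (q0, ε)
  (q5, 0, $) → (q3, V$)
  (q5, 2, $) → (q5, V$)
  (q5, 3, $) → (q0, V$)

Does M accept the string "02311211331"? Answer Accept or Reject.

(q0, 02311211331, $)
  read 0, top $: go to q2, push $ → (q2, 2311211331, $)
  read 2, top $: go to q0, push VV$ → (q0, 311211331, VV$)
  read 3, top V: go to q4, push VV → (q4, 11211331, VVV$)
  read 1, top V: go to q2, push VV → (q2, 1211331, VVVV$)
  read 1, top V: go to q4, push ε → (q4, 211331, VVV$)
No transition applies at (q4, 211331, VVV$); input not fully consumed.

Reject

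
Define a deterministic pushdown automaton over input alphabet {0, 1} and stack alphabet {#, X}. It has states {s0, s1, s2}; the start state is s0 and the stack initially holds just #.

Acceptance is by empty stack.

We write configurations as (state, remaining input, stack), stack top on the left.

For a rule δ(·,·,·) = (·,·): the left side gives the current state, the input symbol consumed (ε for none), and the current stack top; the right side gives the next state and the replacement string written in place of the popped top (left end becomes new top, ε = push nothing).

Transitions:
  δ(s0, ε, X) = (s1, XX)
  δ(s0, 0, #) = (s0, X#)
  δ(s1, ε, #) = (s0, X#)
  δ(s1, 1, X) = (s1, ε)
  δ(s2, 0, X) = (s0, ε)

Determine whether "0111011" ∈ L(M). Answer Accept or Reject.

Reject

(s0, 0111011, #)
  read 0, top #: go to s0, push X# → (s0, 111011, X#)
  ε-move, top X: go to s1, push XX → (s1, 111011, XX#)
  read 1, top X: go to s1, push ε → (s1, 11011, X#)
  read 1, top X: go to s1, push ε → (s1, 1011, #)
  ε-move, top #: go to s0, push X# → (s0, 1011, X#)
  ε-move, top X: go to s1, push XX → (s1, 1011, XX#)
  read 1, top X: go to s1, push ε → (s1, 011, X#)
No transition applies at (s1, 011, X#); input not fully consumed.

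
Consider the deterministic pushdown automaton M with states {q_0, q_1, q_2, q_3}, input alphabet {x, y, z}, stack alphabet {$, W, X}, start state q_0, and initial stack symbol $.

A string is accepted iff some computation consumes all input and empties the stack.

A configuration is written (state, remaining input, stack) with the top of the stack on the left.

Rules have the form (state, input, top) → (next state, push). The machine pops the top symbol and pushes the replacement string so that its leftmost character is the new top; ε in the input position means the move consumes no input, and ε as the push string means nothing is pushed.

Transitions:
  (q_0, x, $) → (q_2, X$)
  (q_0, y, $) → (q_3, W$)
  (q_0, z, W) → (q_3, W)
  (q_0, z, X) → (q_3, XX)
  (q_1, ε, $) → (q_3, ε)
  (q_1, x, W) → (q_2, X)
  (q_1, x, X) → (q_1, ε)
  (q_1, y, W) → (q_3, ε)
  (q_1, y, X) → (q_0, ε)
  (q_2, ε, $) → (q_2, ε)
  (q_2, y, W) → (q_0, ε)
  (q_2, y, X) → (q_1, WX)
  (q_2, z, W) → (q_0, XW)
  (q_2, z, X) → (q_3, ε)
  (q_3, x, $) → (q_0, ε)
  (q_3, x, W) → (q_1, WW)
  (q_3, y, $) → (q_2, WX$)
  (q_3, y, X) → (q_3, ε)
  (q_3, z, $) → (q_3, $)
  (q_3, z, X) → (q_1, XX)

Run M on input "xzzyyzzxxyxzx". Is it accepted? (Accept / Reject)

(q_0, xzzyyzzxxyxzx, $)
  read x, top $: go to q_2, push X$ → (q_2, zzyyzzxxyxzx, X$)
  read z, top X: go to q_3, push ε → (q_3, zyyzzxxyxzx, $)
  read z, top $: go to q_3, push $ → (q_3, yyzzxxyxzx, $)
  read y, top $: go to q_2, push WX$ → (q_2, yzzxxyxzx, WX$)
  read y, top W: go to q_0, push ε → (q_0, zzxxyxzx, X$)
  read z, top X: go to q_3, push XX → (q_3, zxxyxzx, XX$)
  read z, top X: go to q_1, push XX → (q_1, xxyxzx, XXX$)
  read x, top X: go to q_1, push ε → (q_1, xyxzx, XX$)
  read x, top X: go to q_1, push ε → (q_1, yxzx, X$)
  read y, top X: go to q_0, push ε → (q_0, xzx, $)
  read x, top $: go to q_2, push X$ → (q_2, zx, X$)
  read z, top X: go to q_3, push ε → (q_3, x, $)
  read x, top $: go to q_0, push ε → (q_0, ε, ε)
All input consumed and the stack is empty.

Accept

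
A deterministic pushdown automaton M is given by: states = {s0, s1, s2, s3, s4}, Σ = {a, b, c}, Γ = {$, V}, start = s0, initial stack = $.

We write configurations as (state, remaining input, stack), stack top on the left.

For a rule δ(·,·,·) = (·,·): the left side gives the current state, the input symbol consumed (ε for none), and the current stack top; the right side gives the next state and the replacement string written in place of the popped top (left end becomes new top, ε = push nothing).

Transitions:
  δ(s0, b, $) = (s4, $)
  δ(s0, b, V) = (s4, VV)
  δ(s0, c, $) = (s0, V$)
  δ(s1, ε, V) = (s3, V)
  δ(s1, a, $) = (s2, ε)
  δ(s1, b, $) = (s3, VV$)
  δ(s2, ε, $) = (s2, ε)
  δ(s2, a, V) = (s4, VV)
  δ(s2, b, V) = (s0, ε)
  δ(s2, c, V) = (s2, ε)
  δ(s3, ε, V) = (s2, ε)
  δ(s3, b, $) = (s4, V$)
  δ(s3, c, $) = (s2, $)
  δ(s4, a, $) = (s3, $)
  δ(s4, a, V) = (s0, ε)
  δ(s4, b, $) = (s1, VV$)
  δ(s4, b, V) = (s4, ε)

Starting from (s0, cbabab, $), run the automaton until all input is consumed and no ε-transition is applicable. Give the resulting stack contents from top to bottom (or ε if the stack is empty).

(s0, cbabab, $)
  read c, top $: go to s0, push V$ → (s0, babab, V$)
  read b, top V: go to s4, push VV → (s4, abab, VV$)
  read a, top V: go to s0, push ε → (s0, bab, V$)
  read b, top V: go to s4, push VV → (s4, ab, VV$)
  read a, top V: go to s0, push ε → (s0, b, V$)
  read b, top V: go to s4, push VV → (s4, ε, VV$)
All input consumed in state s4 with stack VV$.

VV$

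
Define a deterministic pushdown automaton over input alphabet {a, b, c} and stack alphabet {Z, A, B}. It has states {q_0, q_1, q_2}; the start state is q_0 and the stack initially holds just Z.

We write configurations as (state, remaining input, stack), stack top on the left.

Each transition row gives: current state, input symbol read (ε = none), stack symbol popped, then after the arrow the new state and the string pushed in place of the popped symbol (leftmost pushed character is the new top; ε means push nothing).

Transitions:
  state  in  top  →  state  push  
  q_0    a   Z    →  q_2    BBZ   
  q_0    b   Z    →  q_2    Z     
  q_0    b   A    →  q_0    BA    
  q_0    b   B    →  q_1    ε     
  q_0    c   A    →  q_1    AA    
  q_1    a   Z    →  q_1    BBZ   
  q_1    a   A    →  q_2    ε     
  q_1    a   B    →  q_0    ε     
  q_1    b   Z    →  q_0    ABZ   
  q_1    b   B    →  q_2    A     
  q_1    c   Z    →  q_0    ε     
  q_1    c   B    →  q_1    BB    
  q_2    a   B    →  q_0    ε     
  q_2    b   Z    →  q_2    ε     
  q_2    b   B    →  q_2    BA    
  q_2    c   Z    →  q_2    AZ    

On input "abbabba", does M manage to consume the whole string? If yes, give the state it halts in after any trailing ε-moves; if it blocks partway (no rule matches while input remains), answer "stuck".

(q_0, abbabba, Z)
  read a, top Z: go to q_2, push BBZ → (q_2, bbabba, BBZ)
  read b, top B: go to q_2, push BA → (q_2, babba, BABZ)
  read b, top B: go to q_2, push BA → (q_2, abba, BAABZ)
  read a, top B: go to q_0, push ε → (q_0, bba, AABZ)
  read b, top A: go to q_0, push BA → (q_0, ba, BAABZ)
  read b, top B: go to q_1, push ε → (q_1, a, AABZ)
  read a, top A: go to q_2, push ε → (q_2, ε, ABZ)
All input consumed; M is in state q_2.

q_2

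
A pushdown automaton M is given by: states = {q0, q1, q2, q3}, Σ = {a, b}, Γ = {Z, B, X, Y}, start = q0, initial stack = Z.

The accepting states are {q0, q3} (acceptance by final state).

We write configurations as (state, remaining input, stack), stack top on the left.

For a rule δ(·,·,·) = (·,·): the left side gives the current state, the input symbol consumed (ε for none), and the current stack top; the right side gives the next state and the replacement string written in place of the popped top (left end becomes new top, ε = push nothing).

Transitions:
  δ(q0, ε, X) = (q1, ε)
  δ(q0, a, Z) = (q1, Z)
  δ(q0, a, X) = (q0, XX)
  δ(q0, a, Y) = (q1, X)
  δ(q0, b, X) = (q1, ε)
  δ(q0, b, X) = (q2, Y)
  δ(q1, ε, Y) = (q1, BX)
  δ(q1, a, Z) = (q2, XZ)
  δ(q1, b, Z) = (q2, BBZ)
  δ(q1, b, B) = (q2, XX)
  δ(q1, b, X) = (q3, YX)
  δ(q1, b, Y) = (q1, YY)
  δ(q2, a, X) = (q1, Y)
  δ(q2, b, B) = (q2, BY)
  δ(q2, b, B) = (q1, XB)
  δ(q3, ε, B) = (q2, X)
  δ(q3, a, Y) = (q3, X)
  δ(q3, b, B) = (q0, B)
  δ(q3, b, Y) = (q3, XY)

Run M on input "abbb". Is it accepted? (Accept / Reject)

Accept

One accepting computation: (q0, abbb, Z) ⊢ (q1, bbb, Z) ⊢ (q2, bb, BBZ) ⊢ (q1, b, XBBZ) ⊢ (q3, ε, YXBBZ)
All input consumed and state q3 ∈ F.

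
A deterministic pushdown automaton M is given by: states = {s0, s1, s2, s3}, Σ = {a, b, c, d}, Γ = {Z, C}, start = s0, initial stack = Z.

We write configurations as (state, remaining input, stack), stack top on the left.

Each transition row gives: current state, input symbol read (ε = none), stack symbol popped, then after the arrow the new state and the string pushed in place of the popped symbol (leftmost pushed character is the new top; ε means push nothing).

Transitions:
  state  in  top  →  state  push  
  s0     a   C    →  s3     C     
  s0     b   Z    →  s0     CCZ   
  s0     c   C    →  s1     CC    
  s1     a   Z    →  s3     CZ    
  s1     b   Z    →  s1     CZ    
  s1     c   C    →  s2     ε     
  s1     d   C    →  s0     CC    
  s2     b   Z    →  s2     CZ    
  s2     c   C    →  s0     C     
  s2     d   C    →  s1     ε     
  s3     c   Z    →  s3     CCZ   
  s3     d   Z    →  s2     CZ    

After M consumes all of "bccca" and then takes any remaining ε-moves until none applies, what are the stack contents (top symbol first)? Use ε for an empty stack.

(s0, bccca, Z) ⊢ (s0, ccca, CCZ) ⊢ (s1, cca, CCCZ) ⊢ (s2, ca, CCZ) ⊢ (s0, a, CCZ) ⊢ (s3, ε, CCZ)
All input consumed in state s3 with stack CCZ.

CCZ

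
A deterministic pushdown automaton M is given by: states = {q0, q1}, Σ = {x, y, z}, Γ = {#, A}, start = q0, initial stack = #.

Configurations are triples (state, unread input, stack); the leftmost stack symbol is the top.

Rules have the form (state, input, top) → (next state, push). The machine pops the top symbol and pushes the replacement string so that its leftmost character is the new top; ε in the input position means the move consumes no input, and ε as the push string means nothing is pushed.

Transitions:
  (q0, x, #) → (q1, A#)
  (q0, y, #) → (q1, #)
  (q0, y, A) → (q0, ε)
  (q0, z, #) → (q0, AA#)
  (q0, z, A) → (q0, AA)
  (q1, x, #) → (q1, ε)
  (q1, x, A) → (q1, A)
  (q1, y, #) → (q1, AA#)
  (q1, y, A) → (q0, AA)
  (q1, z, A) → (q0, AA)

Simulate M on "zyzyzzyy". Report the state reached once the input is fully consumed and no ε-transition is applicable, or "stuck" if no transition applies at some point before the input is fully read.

q0

(q0, zyzyzzyy, #)
  read z, top #: go to q0, push AA# → (q0, yzyzzyy, AA#)
  read y, top A: go to q0, push ε → (q0, zyzzyy, A#)
  read z, top A: go to q0, push AA → (q0, yzzyy, AA#)
  read y, top A: go to q0, push ε → (q0, zzyy, A#)
  read z, top A: go to q0, push AA → (q0, zyy, AA#)
  read z, top A: go to q0, push AA → (q0, yy, AAA#)
  read y, top A: go to q0, push ε → (q0, y, AA#)
  read y, top A: go to q0, push ε → (q0, ε, A#)
All input consumed; M is in state q0.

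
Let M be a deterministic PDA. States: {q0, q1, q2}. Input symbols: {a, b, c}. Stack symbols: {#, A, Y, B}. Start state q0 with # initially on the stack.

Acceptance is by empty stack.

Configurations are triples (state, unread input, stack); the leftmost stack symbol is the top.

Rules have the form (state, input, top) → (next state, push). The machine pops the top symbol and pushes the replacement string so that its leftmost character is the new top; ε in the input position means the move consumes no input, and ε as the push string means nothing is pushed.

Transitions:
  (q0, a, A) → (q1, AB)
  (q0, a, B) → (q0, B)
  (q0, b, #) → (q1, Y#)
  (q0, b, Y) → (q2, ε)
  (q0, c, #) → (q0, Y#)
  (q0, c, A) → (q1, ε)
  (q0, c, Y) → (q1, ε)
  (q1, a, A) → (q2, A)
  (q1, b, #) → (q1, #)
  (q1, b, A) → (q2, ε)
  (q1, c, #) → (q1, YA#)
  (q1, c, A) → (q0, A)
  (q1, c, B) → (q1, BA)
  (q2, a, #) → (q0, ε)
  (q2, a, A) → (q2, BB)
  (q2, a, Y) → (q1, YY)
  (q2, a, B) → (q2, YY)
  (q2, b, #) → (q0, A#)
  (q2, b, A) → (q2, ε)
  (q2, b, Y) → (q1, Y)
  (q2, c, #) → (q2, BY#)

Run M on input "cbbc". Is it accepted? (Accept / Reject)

(q0, cbbc, #)
  read c, top #: go to q0, push Y# → (q0, bbc, Y#)
  read b, top Y: go to q2, push ε → (q2, bc, #)
  read b, top #: go to q0, push A# → (q0, c, A#)
  read c, top A: go to q1, push ε → (q1, ε, #)
All input consumed; stack is #, not empty, and no further ε-move applies.

Reject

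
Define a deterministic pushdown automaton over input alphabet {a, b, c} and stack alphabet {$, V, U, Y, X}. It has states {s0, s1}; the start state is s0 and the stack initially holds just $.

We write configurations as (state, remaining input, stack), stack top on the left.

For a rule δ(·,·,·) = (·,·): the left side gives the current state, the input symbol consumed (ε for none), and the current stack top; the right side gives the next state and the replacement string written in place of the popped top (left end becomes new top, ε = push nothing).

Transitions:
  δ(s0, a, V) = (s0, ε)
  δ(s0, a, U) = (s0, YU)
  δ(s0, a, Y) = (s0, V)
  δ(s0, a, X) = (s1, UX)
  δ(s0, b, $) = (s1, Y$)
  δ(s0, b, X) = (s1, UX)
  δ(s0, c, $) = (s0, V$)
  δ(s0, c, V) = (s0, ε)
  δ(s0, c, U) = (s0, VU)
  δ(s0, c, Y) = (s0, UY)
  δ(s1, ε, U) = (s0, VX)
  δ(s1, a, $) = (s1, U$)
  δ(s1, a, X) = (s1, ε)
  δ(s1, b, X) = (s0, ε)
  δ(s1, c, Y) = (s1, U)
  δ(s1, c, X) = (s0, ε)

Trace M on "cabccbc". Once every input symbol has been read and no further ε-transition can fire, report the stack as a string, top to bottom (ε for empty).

(s0, cabccbc, $)
  read c, top $: go to s0, push V$ → (s0, abccbc, V$)
  read a, top V: go to s0, push ε → (s0, bccbc, $)
  read b, top $: go to s1, push Y$ → (s1, ccbc, Y$)
  read c, top Y: go to s1, push U → (s1, cbc, U$)
  ε-move, top U: go to s0, push VX → (s0, cbc, VX$)
  read c, top V: go to s0, push ε → (s0, bc, X$)
  read b, top X: go to s1, push UX → (s1, c, UX$)
  ε-move, top U: go to s0, push VX → (s0, c, VXX$)
  read c, top V: go to s0, push ε → (s0, ε, XX$)
All input consumed in state s0 with stack XX$.

XX$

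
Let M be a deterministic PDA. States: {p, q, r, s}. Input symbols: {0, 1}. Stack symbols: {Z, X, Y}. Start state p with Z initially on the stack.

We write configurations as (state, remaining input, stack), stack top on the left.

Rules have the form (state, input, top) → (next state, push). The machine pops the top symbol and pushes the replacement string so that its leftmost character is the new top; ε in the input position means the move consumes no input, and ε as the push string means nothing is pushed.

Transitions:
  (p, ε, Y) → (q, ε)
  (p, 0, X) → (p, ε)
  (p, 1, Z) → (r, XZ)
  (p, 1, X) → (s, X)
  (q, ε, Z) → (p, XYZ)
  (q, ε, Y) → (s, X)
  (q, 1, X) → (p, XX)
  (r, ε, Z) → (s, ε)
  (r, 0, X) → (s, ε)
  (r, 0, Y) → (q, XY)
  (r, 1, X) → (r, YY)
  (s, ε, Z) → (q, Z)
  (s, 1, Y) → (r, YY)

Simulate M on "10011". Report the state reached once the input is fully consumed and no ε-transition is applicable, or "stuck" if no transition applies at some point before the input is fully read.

(p, 10011, Z) ⊢ (r, 0011, XZ) ⊢ (s, 011, Z) ⊢ (q, 011, Z) ⊢ (p, 011, XYZ) ⊢ (p, 11, YZ) ⊢ (q, 11, Z) ⊢ (p, 11, XYZ) ⊢ (s, 1, XYZ)
No transition for (s, 1, top X); M blocks with input 1 remaining.

stuck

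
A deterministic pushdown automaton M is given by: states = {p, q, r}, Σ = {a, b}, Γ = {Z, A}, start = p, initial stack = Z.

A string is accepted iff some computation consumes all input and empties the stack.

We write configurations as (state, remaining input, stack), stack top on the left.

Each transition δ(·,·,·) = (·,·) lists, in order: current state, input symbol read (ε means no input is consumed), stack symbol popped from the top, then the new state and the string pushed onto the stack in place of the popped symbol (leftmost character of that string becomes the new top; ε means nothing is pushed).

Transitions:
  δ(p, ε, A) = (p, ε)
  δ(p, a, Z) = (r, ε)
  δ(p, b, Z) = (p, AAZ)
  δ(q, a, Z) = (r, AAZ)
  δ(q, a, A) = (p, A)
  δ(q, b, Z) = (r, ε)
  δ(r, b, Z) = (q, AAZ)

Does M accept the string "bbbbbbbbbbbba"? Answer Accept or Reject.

Accept

(p, bbbbbbbbbbbba, Z)
  read b, top Z: go to p, push AAZ → (p, bbbbbbbbbbba, AAZ)
  ε-move, top A: go to p, push ε → (p, bbbbbbbbbbba, AZ)
  ε-move, top A: go to p, push ε → (p, bbbbbbbbbbba, Z)
  read b, top Z: go to p, push AAZ → (p, bbbbbbbbbba, AAZ)
  ε-move, top A: go to p, push ε → (p, bbbbbbbbbba, AZ)
  ε-move, top A: go to p, push ε → (p, bbbbbbbbbba, Z)
  read b, top Z: go to p, push AAZ → (p, bbbbbbbbba, AAZ)
  ε-move, top A: go to p, push ε → (p, bbbbbbbbba, AZ)
  ε-move, top A: go to p, push ε → (p, bbbbbbbbba, Z)
  read b, top Z: go to p, push AAZ → (p, bbbbbbbba, AAZ)
  ε-move, top A: go to p, push ε → (p, bbbbbbbba, AZ)
  ε-move, top A: go to p, push ε → (p, bbbbbbbba, Z)
  read b, top Z: go to p, push AAZ → (p, bbbbbbba, AAZ)
  ε-move, top A: go to p, push ε → (p, bbbbbbba, AZ)
  ε-move, top A: go to p, push ε → (p, bbbbbbba, Z)
  read b, top Z: go to p, push AAZ → (p, bbbbbba, AAZ)
  ε-move, top A: go to p, push ε → (p, bbbbbba, AZ)
  ε-move, top A: go to p, push ε → (p, bbbbbba, Z)
  read b, top Z: go to p, push AAZ → (p, bbbbba, AAZ)
  ε-move, top A: go to p, push ε → (p, bbbbba, AZ)
  ε-move, top A: go to p, push ε → (p, bbbbba, Z)
  read b, top Z: go to p, push AAZ → (p, bbbba, AAZ)
  ε-move, top A: go to p, push ε → (p, bbbba, AZ)
  ε-move, top A: go to p, push ε → (p, bbbba, Z)
  read b, top Z: go to p, push AAZ → (p, bbba, AAZ)
  ε-move, top A: go to p, push ε → (p, bbba, AZ)
  ε-move, top A: go to p, push ε → (p, bbba, Z)
  read b, top Z: go to p, push AAZ → (p, bba, AAZ)
  ε-move, top A: go to p, push ε → (p, bba, AZ)
  ε-move, top A: go to p, push ε → (p, bba, Z)
  read b, top Z: go to p, push AAZ → (p, ba, AAZ)
  ε-move, top A: go to p, push ε → (p, ba, AZ)
  ε-move, top A: go to p, push ε → (p, ba, Z)
  read b, top Z: go to p, push AAZ → (p, a, AAZ)
  ε-move, top A: go to p, push ε → (p, a, AZ)
  ε-move, top A: go to p, push ε → (p, a, Z)
  read a, top Z: go to r, push ε → (r, ε, ε)
All input consumed and the stack is empty.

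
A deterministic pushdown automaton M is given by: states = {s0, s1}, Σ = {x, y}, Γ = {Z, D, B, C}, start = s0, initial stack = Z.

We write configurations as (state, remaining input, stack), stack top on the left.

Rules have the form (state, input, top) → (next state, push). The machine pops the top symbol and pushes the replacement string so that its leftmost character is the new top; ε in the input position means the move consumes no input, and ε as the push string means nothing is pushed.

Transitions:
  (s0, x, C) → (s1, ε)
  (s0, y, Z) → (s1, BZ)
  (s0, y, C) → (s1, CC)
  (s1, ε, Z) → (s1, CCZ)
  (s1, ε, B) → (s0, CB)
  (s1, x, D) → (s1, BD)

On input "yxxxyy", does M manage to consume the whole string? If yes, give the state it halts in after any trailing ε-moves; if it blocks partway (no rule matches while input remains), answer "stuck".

stuck

(s0, yxxxyy, Z) ⊢ (s1, xxxyy, BZ) ⊢ (s0, xxxyy, CBZ) ⊢ (s1, xxyy, BZ) ⊢ (s0, xxyy, CBZ) ⊢ (s1, xyy, BZ) ⊢ (s0, xyy, CBZ) ⊢ (s1, yy, BZ) ⊢ (s0, yy, CBZ) ⊢ (s1, y, CCBZ)
No transition for (s1, y, top C); M blocks with input y remaining.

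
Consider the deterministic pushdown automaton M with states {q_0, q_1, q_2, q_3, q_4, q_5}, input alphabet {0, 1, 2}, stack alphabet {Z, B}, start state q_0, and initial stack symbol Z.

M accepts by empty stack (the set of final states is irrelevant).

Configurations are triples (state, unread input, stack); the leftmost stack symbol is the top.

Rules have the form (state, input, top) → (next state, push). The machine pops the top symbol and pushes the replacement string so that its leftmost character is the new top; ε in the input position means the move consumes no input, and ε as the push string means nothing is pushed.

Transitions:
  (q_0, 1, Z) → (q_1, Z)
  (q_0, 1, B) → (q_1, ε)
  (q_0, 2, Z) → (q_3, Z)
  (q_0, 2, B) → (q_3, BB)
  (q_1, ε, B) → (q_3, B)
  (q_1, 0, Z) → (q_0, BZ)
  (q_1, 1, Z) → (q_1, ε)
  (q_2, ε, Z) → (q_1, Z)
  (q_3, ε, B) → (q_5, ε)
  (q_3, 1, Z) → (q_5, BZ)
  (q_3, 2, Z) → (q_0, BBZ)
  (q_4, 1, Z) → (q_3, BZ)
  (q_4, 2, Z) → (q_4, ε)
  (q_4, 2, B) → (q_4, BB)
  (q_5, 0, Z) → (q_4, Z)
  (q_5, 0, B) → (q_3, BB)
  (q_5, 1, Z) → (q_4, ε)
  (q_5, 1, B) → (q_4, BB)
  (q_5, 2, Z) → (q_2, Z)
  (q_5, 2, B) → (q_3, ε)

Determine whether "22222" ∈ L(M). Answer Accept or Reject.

(q_0, 22222, Z) ⊢ (q_3, 2222, Z) ⊢ (q_0, 222, BBZ) ⊢ (q_3, 22, BBBZ) ⊢ (q_5, 22, BBZ) ⊢ (q_3, 2, BZ) ⊢ (q_5, 2, Z) ⊢ (q_2, ε, Z) ⊢ (q_1, ε, Z)
All input consumed; stack is Z, not empty, and no further ε-move applies.

Reject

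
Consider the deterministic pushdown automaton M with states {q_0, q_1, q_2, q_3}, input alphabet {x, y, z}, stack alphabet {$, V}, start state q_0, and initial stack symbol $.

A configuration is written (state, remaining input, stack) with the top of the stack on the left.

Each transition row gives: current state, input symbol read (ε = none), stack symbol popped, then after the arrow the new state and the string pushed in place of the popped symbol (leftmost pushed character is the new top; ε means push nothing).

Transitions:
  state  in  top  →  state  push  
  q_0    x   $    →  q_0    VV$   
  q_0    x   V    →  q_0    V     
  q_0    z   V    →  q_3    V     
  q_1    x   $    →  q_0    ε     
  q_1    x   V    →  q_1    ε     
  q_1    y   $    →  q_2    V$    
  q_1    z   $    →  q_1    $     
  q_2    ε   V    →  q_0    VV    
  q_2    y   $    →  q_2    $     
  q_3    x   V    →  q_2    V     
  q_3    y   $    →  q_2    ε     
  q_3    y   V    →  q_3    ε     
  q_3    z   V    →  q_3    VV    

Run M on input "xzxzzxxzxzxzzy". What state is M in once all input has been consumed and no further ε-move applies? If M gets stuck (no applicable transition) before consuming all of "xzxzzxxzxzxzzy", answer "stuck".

q_3

(q_0, xzxzzxxzxzxzzy, $)
  read x, top $: go to q_0, push VV$ → (q_0, zxzzxxzxzxzzy, VV$)
  read z, top V: go to q_3, push V → (q_3, xzzxxzxzxzzy, VV$)
  read x, top V: go to q_2, push V → (q_2, zzxxzxzxzzy, VV$)
  ε-move, top V: go to q_0, push VV → (q_0, zzxxzxzxzzy, VVV$)
  read z, top V: go to q_3, push V → (q_3, zxxzxzxzzy, VVV$)
  read z, top V: go to q_3, push VV → (q_3, xxzxzxzzy, VVVV$)
  read x, top V: go to q_2, push V → (q_2, xzxzxzzy, VVVV$)
  ε-move, top V: go to q_0, push VV → (q_0, xzxzxzzy, VVVVV$)
  read x, top V: go to q_0, push V → (q_0, zxzxzzy, VVVVV$)
  read z, top V: go to q_3, push V → (q_3, xzxzzy, VVVVV$)
  read x, top V: go to q_2, push V → (q_2, zxzzy, VVVVV$)
  ε-move, top V: go to q_0, push VV → (q_0, zxzzy, VVVVVV$)
  read z, top V: go to q_3, push V → (q_3, xzzy, VVVVVV$)
  read x, top V: go to q_2, push V → (q_2, zzy, VVVVVV$)
  ε-move, top V: go to q_0, push VV → (q_0, zzy, VVVVVVV$)
  read z, top V: go to q_3, push V → (q_3, zy, VVVVVVV$)
  read z, top V: go to q_3, push VV → (q_3, y, VVVVVVVV$)
  read y, top V: go to q_3, push ε → (q_3, ε, VVVVVVV$)
All input consumed; M is in state q_3.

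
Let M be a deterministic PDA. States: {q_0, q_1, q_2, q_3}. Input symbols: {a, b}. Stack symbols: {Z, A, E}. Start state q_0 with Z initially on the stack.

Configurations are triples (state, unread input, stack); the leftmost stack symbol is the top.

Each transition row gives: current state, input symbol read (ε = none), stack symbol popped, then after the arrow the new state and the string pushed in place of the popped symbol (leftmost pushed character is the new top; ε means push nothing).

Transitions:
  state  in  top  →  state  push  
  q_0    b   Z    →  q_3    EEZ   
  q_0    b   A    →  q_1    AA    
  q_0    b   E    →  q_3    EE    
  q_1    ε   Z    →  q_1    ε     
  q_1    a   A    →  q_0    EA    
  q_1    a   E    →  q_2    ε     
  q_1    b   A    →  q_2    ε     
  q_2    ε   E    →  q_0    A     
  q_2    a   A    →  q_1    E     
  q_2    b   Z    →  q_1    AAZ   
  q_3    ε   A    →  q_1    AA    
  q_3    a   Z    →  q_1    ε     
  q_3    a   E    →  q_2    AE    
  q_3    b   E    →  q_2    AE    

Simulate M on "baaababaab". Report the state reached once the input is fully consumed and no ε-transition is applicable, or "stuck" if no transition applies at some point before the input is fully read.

(q_0, baaababaab, Z)
  read b, top Z: go to q_3, push EEZ → (q_3, aaababaab, EEZ)
  read a, top E: go to q_2, push AE → (q_2, aababaab, AEEZ)
  read a, top A: go to q_1, push E → (q_1, ababaab, EEEZ)
  read a, top E: go to q_2, push ε → (q_2, babaab, EEZ)
  ε-move, top E: go to q_0, push A → (q_0, babaab, AEZ)
  read b, top A: go to q_1, push AA → (q_1, abaab, AAEZ)
  read a, top A: go to q_0, push EA → (q_0, baab, EAAEZ)
  read b, top E: go to q_3, push EE → (q_3, aab, EEAAEZ)
  read a, top E: go to q_2, push AE → (q_2, ab, AEEAAEZ)
  read a, top A: go to q_1, push E → (q_1, b, EEEAAEZ)
No transition for (q_1, b, top E); M blocks with input b remaining.

stuck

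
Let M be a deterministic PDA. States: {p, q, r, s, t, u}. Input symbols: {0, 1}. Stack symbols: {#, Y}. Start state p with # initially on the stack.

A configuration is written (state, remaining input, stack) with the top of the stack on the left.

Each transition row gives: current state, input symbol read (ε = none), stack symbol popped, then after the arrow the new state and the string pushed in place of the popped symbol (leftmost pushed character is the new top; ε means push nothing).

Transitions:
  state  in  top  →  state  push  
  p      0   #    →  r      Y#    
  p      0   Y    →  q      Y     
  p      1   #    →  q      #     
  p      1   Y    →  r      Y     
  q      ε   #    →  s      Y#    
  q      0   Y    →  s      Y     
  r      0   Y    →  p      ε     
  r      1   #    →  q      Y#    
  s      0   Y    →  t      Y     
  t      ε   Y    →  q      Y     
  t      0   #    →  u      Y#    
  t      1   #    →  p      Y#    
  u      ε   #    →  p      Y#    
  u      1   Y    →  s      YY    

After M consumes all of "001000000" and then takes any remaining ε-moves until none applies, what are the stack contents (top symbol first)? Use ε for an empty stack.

Y#

(p, 001000000, #) ⊢ (r, 01000000, Y#) ⊢ (p, 1000000, #) ⊢ (q, 000000, #) ⊢ (s, 000000, Y#) ⊢ (t, 00000, Y#) ⊢ (q, 00000, Y#) ⊢ (s, 0000, Y#) ⊢ (t, 000, Y#) ⊢ (q, 000, Y#) ⊢ (s, 00, Y#) ⊢ (t, 0, Y#) ⊢ (q, 0, Y#) ⊢ (s, ε, Y#)
All input consumed in state s with stack Y#.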